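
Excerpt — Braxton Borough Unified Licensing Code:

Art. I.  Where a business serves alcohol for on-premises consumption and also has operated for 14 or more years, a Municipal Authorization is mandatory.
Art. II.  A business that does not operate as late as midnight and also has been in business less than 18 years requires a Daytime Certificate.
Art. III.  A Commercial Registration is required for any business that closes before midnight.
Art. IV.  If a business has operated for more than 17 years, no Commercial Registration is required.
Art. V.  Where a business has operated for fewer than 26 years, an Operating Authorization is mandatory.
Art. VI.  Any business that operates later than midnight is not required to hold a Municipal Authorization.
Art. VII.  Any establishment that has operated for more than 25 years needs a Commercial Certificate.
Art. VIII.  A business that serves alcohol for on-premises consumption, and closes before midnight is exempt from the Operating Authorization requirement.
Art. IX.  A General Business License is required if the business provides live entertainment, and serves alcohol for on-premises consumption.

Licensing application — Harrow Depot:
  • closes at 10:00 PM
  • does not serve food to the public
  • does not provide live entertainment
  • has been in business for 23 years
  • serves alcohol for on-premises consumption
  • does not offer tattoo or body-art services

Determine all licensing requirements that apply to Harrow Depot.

Art. I. serves alcohol for on-premises consumption; years in business 23 ≥ 14 → Municipal Authorization required.
Art. II. closes 10:00 PM, at/before midnight; years in business 23 ≥ 18 → Daytime Certificate not required.
Art. III. closes 10:00 PM, at/before midnight → Commercial Registration required.
Art. IV. years in business 23 > 17 → exempt from Commercial Registration.
Art. V. years in business 23 < 26 → Operating Authorization required.
Art. VI. closes 10:00 PM, at/before midnight → Municipal Authorization exemption does not apply.
Art. VII. years in business 23 ≤ 25 → Commercial Certificate not required.
Art. VIII. serves alcohol for on-premises consumption; closes 10:00 PM, at/before midnight → exempt from Operating Authorization.
Art. IX. does not provide live entertainment; serves alcohol for on-premises consumption → General Business License not required.

Municipal Authorization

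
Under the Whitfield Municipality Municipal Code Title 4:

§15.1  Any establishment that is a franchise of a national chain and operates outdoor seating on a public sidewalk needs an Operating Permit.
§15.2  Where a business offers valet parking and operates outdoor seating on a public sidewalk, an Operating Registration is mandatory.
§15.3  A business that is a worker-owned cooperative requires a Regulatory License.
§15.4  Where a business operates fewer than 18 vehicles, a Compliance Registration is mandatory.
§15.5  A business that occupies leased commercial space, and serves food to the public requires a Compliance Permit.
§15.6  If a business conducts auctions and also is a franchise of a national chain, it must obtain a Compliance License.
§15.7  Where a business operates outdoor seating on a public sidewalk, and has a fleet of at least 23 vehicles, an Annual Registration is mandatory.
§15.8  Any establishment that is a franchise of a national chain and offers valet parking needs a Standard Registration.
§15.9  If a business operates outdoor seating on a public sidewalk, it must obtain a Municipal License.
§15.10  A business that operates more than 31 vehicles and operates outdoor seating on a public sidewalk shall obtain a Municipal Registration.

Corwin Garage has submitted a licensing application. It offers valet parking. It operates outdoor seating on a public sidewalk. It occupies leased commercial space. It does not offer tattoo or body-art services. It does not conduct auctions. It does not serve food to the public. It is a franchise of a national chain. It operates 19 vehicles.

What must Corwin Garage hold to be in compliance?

§15.1 is a franchise of a national chain; operates outdoor seating on a public sidewalk → Operating Permit required.
§15.2 offers valet parking; operates outdoor seating on a public sidewalk → Operating Registration required.
§15.3 is a franchise of a national chain (not: is a worker-owned cooperative) → Regulatory License not required.
§15.4 vehicles 19 ≥ 18 → Compliance Registration not required.
§15.5 occupies leased commercial space; does not serve food to the public → Compliance Permit not required.
§15.6 does not conduct auctions; is a franchise of a national chain → Compliance License not required.
§15.7 operates outdoor seating on a public sidewalk; vehicles 19 < 23 → Annual Registration not required.
§15.8 is a franchise of a national chain; offers valet parking → Standard Registration required.
§15.9 operates outdoor seating on a public sidewalk → Municipal License required.
§15.10 vehicles 19 ≤ 31; operates outdoor seating on a public sidewalk → Municipal Registration not required.

Municipal License, Operating Permit, Operating Registration, Standard Registration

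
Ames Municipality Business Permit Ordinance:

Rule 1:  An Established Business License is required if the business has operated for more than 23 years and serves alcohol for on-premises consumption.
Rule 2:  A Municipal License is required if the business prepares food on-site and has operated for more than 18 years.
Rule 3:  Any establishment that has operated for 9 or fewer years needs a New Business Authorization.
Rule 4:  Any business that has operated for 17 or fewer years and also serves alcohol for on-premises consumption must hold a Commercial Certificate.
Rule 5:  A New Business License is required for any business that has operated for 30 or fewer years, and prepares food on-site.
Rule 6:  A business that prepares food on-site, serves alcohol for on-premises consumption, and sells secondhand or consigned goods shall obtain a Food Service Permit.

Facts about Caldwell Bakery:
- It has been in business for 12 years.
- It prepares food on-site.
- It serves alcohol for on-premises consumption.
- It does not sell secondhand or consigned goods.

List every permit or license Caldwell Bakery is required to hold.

Commercial Certificate, New Business License

Rule 1: years in business 12 ≤ 23; serves alcohol for on-premises consumption → Established Business License not required.
Rule 2: prepares food on-site; years in business 12 ≤ 18 → Municipal License not required.
Rule 3: years in business 12 > 9 → New Business Authorization not required.
Rule 4: years in business 12 ≤ 17; serves alcohol for on-premises consumption → Commercial Certificate required.
Rule 5: years in business 12 ≤ 30; prepares food on-site → New Business License required.
Rule 6: prepares food on-site; serves alcohol for on-premises consumption; does not sell secondhand or consigned goods → Food Service Permit not required.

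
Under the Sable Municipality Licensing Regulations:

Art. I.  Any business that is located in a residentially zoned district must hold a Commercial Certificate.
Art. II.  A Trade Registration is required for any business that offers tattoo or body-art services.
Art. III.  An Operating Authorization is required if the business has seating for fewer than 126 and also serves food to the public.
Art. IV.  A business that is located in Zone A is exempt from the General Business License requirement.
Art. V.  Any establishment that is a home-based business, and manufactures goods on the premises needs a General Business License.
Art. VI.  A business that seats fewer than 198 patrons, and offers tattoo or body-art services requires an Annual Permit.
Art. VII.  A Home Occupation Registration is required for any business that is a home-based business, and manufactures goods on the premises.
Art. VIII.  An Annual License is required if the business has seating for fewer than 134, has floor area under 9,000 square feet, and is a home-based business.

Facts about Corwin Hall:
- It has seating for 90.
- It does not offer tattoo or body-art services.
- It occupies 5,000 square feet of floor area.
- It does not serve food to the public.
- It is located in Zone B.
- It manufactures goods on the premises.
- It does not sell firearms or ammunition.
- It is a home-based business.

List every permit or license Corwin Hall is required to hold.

Annual License, General Business License, Home Occupation Registration

Art. I. is located in Zone B (not: is located in a residentially zoned district) → Commercial Certificate not required.
Art. II. does not offer tattoo or body-art services → Trade Registration not required.
Art. III. seating 90 < 126; does not serve food to the public → Operating Authorization not required.
Art. IV. is located in Zone B (not: is located in Zone A) → General Business License exemption does not apply.
Art. V. is a home-based business; manufactures goods on the premises → General Business License required.
Art. VI. seating 90 < 198; does not offer tattoo or body-art services → Annual Permit not required.
Art. VII. is a home-based business; manufactures goods on the premises → Home Occupation Registration required.
Art. VIII. seating 90 < 134; floor area 5,000 square feet < 9,000 square feet; is a home-based business → Annual License required.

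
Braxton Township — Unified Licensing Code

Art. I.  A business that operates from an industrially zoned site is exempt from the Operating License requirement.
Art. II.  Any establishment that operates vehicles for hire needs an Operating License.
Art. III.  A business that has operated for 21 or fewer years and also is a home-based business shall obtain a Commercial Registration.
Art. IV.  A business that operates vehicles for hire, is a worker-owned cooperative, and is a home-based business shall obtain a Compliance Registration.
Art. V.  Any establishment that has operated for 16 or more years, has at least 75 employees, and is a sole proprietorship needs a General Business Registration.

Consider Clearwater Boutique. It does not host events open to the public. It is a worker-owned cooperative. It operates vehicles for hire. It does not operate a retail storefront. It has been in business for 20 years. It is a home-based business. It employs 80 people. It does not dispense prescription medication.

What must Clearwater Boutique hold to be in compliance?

Art. I. is a home-based business (not: operates from an industrially zoned site) → Operating License exemption does not apply.
Art. II. operates vehicles for hire → Operating License required.
Art. III. years in business 20 ≤ 21; is a home-based business → Commercial Registration required.
Art. IV. operates vehicles for hire; is a worker-owned cooperative; is a home-based business → Compliance Registration required.
Art. V. years in business 20 ≥ 16; employees 80 ≥ 75; is a worker-owned cooperative (not: is a sole proprietorship) → General Business Registration not required.

Commercial Registration, Compliance Registration, Operating License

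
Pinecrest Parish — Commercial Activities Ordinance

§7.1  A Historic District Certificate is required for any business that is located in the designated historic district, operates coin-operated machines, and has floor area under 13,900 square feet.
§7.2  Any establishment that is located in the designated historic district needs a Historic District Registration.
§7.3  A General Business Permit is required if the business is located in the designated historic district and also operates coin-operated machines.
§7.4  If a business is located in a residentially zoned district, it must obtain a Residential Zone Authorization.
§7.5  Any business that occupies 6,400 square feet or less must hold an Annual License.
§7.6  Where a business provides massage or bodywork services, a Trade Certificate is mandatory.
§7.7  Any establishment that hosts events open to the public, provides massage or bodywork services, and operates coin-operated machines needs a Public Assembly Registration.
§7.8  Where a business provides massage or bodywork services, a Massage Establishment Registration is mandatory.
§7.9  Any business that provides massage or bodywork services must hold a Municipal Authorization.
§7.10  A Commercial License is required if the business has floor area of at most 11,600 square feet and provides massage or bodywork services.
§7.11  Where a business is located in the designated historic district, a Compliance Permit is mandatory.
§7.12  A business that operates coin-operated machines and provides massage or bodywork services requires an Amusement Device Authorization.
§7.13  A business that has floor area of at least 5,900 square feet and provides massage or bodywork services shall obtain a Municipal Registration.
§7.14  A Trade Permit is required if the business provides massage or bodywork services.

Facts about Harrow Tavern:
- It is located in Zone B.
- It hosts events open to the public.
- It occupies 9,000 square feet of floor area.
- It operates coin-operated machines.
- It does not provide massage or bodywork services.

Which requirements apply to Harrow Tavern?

None

§7.1 is located in Zone B (not: is located in the designated historic district); operates coin-operated machines; floor area 9,000 square feet < 13,900 square feet → Historic District Certificate not required.
§7.2 is located in Zone B (not: is located in the designated historic district) → Historic District Registration not required.
§7.3 is located in Zone B (not: is located in the designated historic district); operates coin-operated machines → General Business Permit not required.
§7.4 is located in Zone B (not: is located in a residentially zoned district) → Residential Zone Authorization not required.
§7.5 floor area 9,000 square feet > 6,400 square feet → Annual License not required.
§7.6 does not provide massage or bodywork services → Trade Certificate not required.
§7.7 hosts events open to the public; does not provide massage or bodywork services; operates coin-operated machines → Public Assembly Registration not required.
§7.8 does not provide massage or bodywork services → Massage Establishment Registration not required.
§7.9 does not provide massage or bodywork services → Municipal Authorization not required.
§7.10 floor area 9,000 square feet ≤ 11,600 square feet; does not provide massage or bodywork services → Commercial License not required.
§7.11 is located in Zone B (not: is located in the designated historic district) → Compliance Permit not required.
§7.12 operates coin-operated machines; does not provide massage or bodywork services → Amusement Device Authorization not required.
§7.13 floor area 9,000 square feet ≥ 5,900 square feet; does not provide massage or bodywork services → Municipal Registration not required.
§7.14 does not provide massage or bodywork services → Trade Permit not required.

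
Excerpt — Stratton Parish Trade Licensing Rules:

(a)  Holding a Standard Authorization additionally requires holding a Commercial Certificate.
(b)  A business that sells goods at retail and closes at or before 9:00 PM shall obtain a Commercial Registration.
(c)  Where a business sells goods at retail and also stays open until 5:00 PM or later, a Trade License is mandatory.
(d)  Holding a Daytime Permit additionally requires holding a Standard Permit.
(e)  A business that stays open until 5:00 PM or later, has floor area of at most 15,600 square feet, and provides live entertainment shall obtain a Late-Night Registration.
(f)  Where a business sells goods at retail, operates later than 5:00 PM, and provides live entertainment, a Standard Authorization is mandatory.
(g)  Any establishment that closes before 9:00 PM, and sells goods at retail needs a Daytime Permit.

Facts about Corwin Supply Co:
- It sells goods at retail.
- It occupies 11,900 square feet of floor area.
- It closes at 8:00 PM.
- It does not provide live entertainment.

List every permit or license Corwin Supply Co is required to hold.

Commercial Registration, Daytime Permit, Standard Permit, Trade License

(a) Standard Authorization is not required → no effect.
(b) sells goods at retail; closes 8:00 PM, at/before 9:00 PM → Commercial Registration required.
(c) sells goods at retail; closes 8:00 PM, after 5:00 PM → Trade License required.
(d) Daytime Permit is required → Standard Permit also required.
(e) closes 8:00 PM, after 5:00 PM; floor area 11,900 square feet ≤ 15,600 square feet; does not provide live entertainment → Late-Night Registration not required.
(f) sells goods at retail; closes 8:00 PM, after 5:00 PM; does not provide live entertainment → Standard Authorization not required.
(g) closes 8:00 PM, at/before 9:00 PM; sells goods at retail → Daytime Permit required.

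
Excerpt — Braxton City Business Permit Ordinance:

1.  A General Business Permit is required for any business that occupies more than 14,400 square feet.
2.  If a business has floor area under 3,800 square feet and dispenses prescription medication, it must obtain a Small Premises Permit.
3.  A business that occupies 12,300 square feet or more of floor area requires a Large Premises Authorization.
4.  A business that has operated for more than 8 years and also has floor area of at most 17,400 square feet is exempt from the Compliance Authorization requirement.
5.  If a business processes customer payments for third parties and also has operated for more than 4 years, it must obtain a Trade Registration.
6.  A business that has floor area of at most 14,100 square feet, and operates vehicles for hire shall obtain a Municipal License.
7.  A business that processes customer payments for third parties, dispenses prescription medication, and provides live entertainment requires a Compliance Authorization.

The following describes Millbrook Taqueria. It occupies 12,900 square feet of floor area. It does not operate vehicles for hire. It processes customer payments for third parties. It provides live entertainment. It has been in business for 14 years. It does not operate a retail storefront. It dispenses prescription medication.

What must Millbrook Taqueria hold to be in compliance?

Large Premises Authorization, Trade Registration

1. floor area 12,900 square feet ≤ 14,400 square feet → General Business Permit not required.
2. floor area 12,900 square feet ≥ 3,800 square feet; dispenses prescription medication → Small Premises Permit not required.
3. floor area 12,900 square feet ≥ 12,300 square feet → Large Premises Authorization required.
4. years in business 14 > 8; floor area 12,900 square feet ≤ 17,400 square feet → exempt from Compliance Authorization.
5. processes customer payments for third parties; years in business 14 > 4 → Trade Registration required.
6. floor area 12,900 square feet ≤ 14,100 square feet; does not operate vehicles for hire → Municipal License not required.
7. processes customer payments for third parties; dispenses prescription medication; provides live entertainment → Compliance Authorization required.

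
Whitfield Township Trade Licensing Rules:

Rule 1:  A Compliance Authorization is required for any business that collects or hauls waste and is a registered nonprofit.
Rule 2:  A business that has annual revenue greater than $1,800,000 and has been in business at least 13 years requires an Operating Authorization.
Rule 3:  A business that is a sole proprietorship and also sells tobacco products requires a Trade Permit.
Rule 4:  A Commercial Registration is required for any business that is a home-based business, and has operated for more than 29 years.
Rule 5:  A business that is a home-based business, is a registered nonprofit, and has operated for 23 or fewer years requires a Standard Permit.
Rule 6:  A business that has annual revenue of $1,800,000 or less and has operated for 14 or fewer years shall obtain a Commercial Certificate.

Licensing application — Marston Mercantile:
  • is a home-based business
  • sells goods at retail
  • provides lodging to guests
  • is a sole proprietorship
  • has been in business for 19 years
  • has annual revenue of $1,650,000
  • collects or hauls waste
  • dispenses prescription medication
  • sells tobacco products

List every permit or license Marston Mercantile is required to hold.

Trade Permit

Rule 1: collects or hauls waste; is a sole proprietorship (not: is a registered nonprofit) → Compliance Authorization not required.
Rule 2: revenue $1,650,000 ≤ $1,800,000; years in business 19 ≥ 13 → Operating Authorization not required.
Rule 3: is a sole proprietorship; sells tobacco products → Trade Permit required.
Rule 4: is a home-based business; years in business 19 ≤ 29 → Commercial Registration not required.
Rule 5: is a home-based business; is a sole proprietorship (not: is a registered nonprofit); years in business 19 ≤ 23 → Standard Permit not required.
Rule 6: revenue $1,650,000 ≤ $1,800,000; years in business 19 > 14 → Commercial Certificate not required.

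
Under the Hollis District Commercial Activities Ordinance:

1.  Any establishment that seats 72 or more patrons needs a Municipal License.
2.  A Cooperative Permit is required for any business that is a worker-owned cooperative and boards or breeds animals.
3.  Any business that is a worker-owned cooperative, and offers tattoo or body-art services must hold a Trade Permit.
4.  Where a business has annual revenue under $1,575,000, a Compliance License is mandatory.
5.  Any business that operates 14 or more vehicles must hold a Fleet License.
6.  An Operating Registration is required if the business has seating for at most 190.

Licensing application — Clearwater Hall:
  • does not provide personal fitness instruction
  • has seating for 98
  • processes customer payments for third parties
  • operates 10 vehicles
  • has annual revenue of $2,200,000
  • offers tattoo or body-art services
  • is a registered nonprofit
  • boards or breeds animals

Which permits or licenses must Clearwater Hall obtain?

1. seating 98 ≥ 72 → Municipal License required.
2. is a registered nonprofit (not: is a worker-owned cooperative); boards or breeds animals → Cooperative Permit not required.
3. is a registered nonprofit (not: is a worker-owned cooperative); offers tattoo or body-art services → Trade Permit not required.
4. revenue $2,200,000 ≥ $1,575,000 → Compliance License not required.
5. vehicles 10 < 14 → Fleet License not required.
6. seating 98 ≤ 190 → Operating Registration required.

Municipal License, Operating Registration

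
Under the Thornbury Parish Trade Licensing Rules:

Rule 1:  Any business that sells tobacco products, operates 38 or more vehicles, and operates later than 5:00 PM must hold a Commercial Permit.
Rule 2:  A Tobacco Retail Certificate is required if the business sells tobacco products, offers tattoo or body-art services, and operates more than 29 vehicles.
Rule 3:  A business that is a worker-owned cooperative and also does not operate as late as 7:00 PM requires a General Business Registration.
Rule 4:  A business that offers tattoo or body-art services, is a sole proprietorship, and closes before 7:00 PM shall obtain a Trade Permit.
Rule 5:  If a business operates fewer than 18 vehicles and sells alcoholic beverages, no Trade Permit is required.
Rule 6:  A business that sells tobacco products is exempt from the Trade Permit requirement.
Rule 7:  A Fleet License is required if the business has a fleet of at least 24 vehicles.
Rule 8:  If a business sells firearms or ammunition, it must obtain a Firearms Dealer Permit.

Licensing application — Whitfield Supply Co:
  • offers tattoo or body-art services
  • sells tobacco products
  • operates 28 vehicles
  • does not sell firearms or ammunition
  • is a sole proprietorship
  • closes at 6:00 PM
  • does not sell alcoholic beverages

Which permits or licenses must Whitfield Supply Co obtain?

Rule 1: sells tobacco products; vehicles 28 < 38; closes 6:00 PM, after 5:00 PM → Commercial Permit not required.
Rule 2: sells tobacco products; offers tattoo or body-art services; vehicles 28 ≤ 29 → Tobacco Retail Certificate not required.
Rule 3: is a sole proprietorship (not: is a worker-owned cooperative); closes 6:00 PM, at/before 7:00 PM → General Business Registration not required.
Rule 4: offers tattoo or body-art services; is a sole proprietorship; closes 6:00 PM, at/before 7:00 PM → Trade Permit required.
Rule 5: vehicles 28 ≥ 18; does not sell alcoholic beverages → Trade Permit exemption does not apply.
Rule 6: sells tobacco products → exempt from Trade Permit.
Rule 7: vehicles 28 ≥ 24 → Fleet License required.
Rule 8: does not sell firearms or ammunition → Firearms Dealer Permit not required.

Fleet License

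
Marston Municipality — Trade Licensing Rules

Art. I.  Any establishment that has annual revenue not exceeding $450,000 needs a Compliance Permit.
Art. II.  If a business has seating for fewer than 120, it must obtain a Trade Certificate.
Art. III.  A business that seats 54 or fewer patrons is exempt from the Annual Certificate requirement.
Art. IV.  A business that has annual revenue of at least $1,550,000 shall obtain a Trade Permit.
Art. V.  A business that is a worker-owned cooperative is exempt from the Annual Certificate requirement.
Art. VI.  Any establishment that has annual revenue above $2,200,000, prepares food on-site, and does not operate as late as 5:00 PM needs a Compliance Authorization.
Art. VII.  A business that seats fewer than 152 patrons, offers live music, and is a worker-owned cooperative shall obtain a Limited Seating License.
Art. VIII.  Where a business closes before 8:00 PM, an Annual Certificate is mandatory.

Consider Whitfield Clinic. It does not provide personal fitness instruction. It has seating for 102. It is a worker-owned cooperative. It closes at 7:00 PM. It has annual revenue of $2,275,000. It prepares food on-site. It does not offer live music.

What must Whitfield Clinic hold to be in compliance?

Trade Certificate, Trade Permit

Art. I. revenue $2,275,000 > $450,000 → Compliance Permit not required.
Art. II. seating 102 < 120 → Trade Certificate required.
Art. III. seating 102 > 54 → Annual Certificate exemption does not apply.
Art. IV. revenue $2,275,000 ≥ $1,550,000 → Trade Permit required.
Art. V. is a worker-owned cooperative → exempt from Annual Certificate.
Art. VI. revenue $2,275,000 > $2,200,000; prepares food on-site; closes 7:00 PM, after 5:00 PM → Compliance Authorization not required.
Art. VII. seating 102 < 152; does not offer live music; is a worker-owned cooperative → Limited Seating License not required.
Art. VIII. closes 7:00 PM, at/before 8:00 PM → Annual Certificate required.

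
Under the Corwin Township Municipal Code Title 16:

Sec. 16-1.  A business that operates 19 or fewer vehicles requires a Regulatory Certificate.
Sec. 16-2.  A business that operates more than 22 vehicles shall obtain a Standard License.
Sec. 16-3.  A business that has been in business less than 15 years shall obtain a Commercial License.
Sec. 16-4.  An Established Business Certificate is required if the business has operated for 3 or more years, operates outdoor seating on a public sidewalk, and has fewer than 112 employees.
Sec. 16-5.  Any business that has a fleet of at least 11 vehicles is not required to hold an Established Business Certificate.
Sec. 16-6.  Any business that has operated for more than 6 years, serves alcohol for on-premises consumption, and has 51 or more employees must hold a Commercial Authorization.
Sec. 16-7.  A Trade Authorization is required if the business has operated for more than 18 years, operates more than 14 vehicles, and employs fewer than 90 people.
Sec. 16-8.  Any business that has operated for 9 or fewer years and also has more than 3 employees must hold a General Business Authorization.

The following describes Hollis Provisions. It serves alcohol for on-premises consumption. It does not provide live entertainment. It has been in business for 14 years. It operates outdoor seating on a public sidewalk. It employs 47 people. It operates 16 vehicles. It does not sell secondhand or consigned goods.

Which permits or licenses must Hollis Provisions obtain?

Sec. 16-1. vehicles 16 ≤ 19 → Regulatory Certificate required.
Sec. 16-2. vehicles 16 ≤ 22 → Standard License not required.
Sec. 16-3. years in business 14 < 15 → Commercial License required.
Sec. 16-4. years in business 14 ≥ 3; operates outdoor seating on a public sidewalk; employees 47 < 112 → Established Business Certificate required.
Sec. 16-5. vehicles 16 ≥ 11 → exempt from Established Business Certificate.
Sec. 16-6. years in business 14 > 6; serves alcohol for on-premises consumption; employees 47 < 51 → Commercial Authorization not required.
Sec. 16-7. years in business 14 ≤ 18; vehicles 16 > 14; employees 47 < 90 → Trade Authorization not required.
Sec. 16-8. years in business 14 > 9; employees 47 > 3 → General Business Authorization not required.

Commercial License, Regulatory Certificate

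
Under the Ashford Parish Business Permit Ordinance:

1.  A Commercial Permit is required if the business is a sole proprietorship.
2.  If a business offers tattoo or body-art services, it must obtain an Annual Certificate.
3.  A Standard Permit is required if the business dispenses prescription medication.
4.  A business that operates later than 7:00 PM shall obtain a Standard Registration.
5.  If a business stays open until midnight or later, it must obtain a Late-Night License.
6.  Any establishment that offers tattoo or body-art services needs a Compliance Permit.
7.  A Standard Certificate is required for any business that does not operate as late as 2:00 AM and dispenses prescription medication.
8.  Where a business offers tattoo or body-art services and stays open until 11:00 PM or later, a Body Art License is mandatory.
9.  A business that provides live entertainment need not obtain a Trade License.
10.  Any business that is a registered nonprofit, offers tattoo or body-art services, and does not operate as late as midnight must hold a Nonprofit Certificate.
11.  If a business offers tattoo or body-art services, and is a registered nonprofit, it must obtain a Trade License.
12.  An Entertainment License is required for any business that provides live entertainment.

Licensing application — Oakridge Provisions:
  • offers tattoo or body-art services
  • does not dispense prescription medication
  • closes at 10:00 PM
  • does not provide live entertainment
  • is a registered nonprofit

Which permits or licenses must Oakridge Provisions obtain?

1. is a registered nonprofit (not: is a sole proprietorship) → Commercial Permit not required.
2. offers tattoo or body-art services → Annual Certificate required.
3. does not dispense prescription medication → Standard Permit not required.
4. closes 10:00 PM, after 7:00 PM → Standard Registration required.
5. closes 10:00 PM, at/before midnight → Late-Night License not required.
6. offers tattoo or body-art services → Compliance Permit required.
7. closes 10:00 PM, at/before 2:00 AM; does not dispense prescription medication → Standard Certificate not required.
8. offers tattoo or body-art services; closes 10:00 PM, at/before 11:00 PM → Body Art License not required.
9. does not provide live entertainment → Trade License exemption does not apply.
10. is a registered nonprofit; offers tattoo or body-art services; closes 10:00 PM, at/before midnight → Nonprofit Certificate required.
11. offers tattoo or body-art services; is a registered nonprofit → Trade License required.
12. does not provide live entertainment → Entertainment License not required.

Annual Certificate, Compliance Permit, Nonprofit Certificate, Standard Registration, Trade License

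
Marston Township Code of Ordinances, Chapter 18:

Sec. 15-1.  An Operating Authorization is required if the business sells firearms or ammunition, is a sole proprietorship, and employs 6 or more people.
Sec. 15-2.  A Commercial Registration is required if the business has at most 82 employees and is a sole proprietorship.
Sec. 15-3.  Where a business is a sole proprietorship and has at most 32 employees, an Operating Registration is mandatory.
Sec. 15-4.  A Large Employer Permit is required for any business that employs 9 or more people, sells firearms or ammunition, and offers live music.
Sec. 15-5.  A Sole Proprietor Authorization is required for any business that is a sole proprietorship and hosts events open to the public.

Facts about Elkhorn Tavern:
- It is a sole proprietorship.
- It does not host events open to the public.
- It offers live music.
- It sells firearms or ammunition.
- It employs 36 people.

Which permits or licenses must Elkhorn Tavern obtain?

Commercial Registration, Large Employer Permit, Operating Authorization

Sec. 15-1. sells firearms or ammunition; is a sole proprietorship; employees 36 ≥ 6 → Operating Authorization required.
Sec. 15-2. employees 36 ≤ 82; is a sole proprietorship → Commercial Registration required.
Sec. 15-3. is a sole proprietorship; employees 36 > 32 → Operating Registration not required.
Sec. 15-4. employees 36 ≥ 9; sells firearms or ammunition; offers live music → Large Employer Permit required.
Sec. 15-5. is a sole proprietorship; does not host events open to the public → Sole Proprietor Authorization not required.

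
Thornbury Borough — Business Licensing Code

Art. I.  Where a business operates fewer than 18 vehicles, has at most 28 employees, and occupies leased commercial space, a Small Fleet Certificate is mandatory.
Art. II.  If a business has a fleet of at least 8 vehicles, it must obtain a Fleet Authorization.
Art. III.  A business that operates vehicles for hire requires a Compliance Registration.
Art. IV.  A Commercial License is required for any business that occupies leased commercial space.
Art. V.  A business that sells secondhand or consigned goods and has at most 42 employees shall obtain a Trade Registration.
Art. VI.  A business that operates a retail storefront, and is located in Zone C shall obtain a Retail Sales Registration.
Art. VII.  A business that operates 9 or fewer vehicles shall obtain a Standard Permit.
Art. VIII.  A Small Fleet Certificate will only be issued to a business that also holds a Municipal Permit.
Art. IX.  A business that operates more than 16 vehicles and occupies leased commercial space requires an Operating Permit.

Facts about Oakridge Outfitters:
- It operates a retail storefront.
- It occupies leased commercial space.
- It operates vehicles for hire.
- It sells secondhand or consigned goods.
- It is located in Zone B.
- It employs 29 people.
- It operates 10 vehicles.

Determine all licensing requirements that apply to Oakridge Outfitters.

Art. I. vehicles 10 < 18; employees 29 > 28; occupies leased commercial space → Small Fleet Certificate not required.
Art. II. vehicles 10 ≥ 8 → Fleet Authorization required.
Art. III. operates vehicles for hire → Compliance Registration required.
Art. IV. occupies leased commercial space → Commercial License required.
Art. V. sells secondhand or consigned goods; employees 29 ≤ 42 → Trade Registration required.
Art. VI. operates a retail storefront; is located in Zone B (not: is located in Zone C) → Retail Sales Registration not required.
Art. VII. vehicles 10 > 9 → Standard Permit not required.
Art. VIII. Small Fleet Certificate is not required → no effect.
Art. IX. vehicles 10 ≤ 16; occupies leased commercial space → Operating Permit not required.

Commercial License, Compliance Registration, Fleet Authorization, Trade Registration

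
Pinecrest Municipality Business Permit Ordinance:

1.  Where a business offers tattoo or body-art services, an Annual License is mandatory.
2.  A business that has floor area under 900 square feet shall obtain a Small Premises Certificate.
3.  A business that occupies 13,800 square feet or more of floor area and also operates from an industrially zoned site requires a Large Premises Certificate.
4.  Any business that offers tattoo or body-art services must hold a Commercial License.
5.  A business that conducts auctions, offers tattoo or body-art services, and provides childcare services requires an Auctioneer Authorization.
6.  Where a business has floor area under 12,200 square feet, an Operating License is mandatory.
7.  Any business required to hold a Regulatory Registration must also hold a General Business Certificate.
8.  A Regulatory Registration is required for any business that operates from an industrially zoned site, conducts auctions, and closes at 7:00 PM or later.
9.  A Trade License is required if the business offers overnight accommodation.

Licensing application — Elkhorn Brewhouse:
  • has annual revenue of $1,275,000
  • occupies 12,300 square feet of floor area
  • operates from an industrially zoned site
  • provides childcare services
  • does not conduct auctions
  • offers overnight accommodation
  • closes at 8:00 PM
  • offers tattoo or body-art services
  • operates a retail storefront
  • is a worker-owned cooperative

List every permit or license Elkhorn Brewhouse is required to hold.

Annual License, Commercial License, Trade License

1. offers tattoo or body-art services → Annual License required.
2. floor area 12,300 square feet ≥ 900 square feet → Small Premises Certificate not required.
3. floor area 12,300 square feet < 13,800 square feet; operates from an industrially zoned site → Large Premises Certificate not required.
4. offers tattoo or body-art services → Commercial License required.
5. does not conduct auctions; offers tattoo or body-art services; provides childcare services → Auctioneer Authorization not required.
6. floor area 12,300 square feet ≥ 12,200 square feet → Operating License not required.
7. Regulatory Registration is not required → no effect.
8. operates from an industrially zoned site; does not conduct auctions; closes 8:00 PM, after 7:00 PM → Regulatory Registration not required.
9. offers overnight accommodation → Trade License required.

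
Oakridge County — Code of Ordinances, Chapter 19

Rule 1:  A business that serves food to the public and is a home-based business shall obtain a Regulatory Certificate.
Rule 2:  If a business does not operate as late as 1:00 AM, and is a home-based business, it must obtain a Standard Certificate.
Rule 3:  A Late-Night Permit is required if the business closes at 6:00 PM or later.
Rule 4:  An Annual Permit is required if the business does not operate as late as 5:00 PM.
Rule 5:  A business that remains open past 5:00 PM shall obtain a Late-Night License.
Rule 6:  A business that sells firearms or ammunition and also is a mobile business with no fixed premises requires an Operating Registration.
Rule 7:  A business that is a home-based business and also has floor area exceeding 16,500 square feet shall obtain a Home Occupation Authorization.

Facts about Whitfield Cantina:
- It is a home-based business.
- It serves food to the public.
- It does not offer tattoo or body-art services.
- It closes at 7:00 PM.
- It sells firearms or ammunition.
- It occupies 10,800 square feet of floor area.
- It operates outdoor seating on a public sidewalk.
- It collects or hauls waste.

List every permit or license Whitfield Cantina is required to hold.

Rule 1: serves food to the public; is a home-based business → Regulatory Certificate required.
Rule 2: closes 7:00 PM, at/before 1:00 AM; is a home-based business → Standard Certificate required.
Rule 3: closes 7:00 PM, after 6:00 PM → Late-Night Permit required.
Rule 4: closes 7:00 PM, after 5:00 PM → Annual Permit not required.
Rule 5: closes 7:00 PM, after 5:00 PM → Late-Night License required.
Rule 6: sells firearms or ammunition; is a home-based business (not: is a mobile business with no fixed premises) → Operating Registration not required.
Rule 7: is a home-based business; floor area 10,800 square feet ≤ 16,500 square feet → Home Occupation Authorization not required.

Late-Night License, Late-Night Permit, Regulatory Certificate, Standard Certificate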